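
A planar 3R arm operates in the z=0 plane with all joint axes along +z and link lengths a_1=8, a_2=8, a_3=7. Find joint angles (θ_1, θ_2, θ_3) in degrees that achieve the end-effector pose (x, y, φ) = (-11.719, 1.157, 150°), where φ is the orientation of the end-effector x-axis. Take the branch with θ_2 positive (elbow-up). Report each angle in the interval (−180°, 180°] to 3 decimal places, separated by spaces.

134.999 135.001 -119.999

wrist centre = target − a_3·(cos φ, sin φ) = (-5.6568, -2.3430)
cos θ_2 = (37.4893−8²−8²)/(2·8·8) = -0.7071; θ_2 = 135.0007° (elbow-up)
β = atan2(-2.3430,-5.6568) = -157.5011°; ψ = atan2(5.6568,2.3431) = 67.5003°
θ_1 = β − ψ = -225.0015°
θ_3 = φ − θ_1 − θ_2 = -119.9992° (wrapped to (-180°,180°])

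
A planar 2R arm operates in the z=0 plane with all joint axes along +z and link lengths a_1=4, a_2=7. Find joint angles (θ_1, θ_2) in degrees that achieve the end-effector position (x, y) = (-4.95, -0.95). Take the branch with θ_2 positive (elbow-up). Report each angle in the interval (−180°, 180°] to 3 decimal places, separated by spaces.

90.007 134.996

cos θ_2 = (25.4050−4²−7²)/(2·4·7) = -0.7071; θ_2 = 134.9957° (elbow-up)
β = atan2(-0.9500,-4.9500) = -169.1359°; ψ = atan2(4.9501,-0.9494) = 100.8568°
θ_1 = β − ψ = -269.9928°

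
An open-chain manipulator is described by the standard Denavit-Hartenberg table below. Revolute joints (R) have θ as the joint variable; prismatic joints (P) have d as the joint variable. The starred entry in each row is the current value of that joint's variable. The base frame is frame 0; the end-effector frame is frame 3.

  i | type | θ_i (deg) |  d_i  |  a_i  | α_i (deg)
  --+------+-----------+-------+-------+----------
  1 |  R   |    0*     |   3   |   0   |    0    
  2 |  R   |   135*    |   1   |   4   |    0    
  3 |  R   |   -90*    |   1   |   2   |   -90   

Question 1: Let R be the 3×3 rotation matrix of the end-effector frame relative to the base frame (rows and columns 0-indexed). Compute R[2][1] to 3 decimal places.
End-effector y-axis (col 1 of R) = (-0.0000,0.0000,-1.0000)
R[2][1] = -1.0000

-1.000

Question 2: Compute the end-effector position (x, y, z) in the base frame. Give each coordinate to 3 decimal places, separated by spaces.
-1.414 4.243 5.000

after link 1: o_1 = (0.0000, 0.0000, 3.0000)
after link 2: o_2 = (-2.8284, 2.8284, 4.0000)
after link 3: o_3 = (-1.4142, 4.2426, 5.0000)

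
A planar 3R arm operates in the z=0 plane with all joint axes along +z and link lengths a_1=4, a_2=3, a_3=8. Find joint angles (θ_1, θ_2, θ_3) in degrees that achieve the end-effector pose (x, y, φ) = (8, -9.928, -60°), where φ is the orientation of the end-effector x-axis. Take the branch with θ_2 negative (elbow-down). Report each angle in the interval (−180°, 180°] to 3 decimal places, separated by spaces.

0.003 -90.003 30.000

wrist centre = target − a_3·(cos φ, sin φ) = (4.0000, -2.9998)
cos θ_2 = (24.9988−4²−3²)/(2·4·3) = -0.0001; θ_2 = -90.0029° (elbow-down)
β = atan2(-2.9998,4.0000) = -36.8680°; ψ = atan2(-3.0000,3.9998) = -36.8709°
θ_1 = β − ψ = 0.0029°
θ_3 = φ − θ_1 − θ_2 = 30.0000° (wrapped to (-180°,180°])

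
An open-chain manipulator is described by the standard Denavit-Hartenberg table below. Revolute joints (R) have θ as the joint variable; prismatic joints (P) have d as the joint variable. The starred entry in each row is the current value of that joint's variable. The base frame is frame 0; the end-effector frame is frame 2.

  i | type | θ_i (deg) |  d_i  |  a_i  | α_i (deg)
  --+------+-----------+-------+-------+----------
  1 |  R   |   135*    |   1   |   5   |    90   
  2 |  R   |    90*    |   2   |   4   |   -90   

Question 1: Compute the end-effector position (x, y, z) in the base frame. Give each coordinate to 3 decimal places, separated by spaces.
after link 1: o_1 = (-3.5355, 3.5355, 1.0000)
after link 2: o_2 = (-2.1213, 4.9497, 5.0000)

-2.121 4.950 5.000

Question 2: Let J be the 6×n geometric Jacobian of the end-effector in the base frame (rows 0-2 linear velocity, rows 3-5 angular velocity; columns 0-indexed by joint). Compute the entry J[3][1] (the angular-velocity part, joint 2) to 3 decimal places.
0.707

axis z_1 = (0.7071,0.7071,0.0000); lever o_n−o_1 = (1.4142,1.4142,4.0000)
cross product → J_v[:, 1] = (2.8284,-2.8284,0.0000)
J_ω[:, 1] = z_1
entry J[3][1] = 0.7071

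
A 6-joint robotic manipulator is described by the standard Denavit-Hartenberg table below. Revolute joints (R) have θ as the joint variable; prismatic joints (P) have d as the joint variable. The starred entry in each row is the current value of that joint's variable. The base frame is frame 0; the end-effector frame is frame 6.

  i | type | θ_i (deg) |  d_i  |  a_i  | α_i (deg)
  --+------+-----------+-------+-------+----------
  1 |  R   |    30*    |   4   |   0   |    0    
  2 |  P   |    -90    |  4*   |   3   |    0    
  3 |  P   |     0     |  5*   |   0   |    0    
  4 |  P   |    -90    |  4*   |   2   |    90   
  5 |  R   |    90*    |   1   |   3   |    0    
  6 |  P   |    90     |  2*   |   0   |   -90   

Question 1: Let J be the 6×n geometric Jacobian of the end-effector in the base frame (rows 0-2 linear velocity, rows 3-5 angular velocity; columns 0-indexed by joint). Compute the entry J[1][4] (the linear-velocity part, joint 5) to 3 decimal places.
axis z_4 = (-0.5000,0.8660,0.0000); lever o_n−o_4 = (-1.5000,2.5981,3.0000)
cross product → J_v[:, 4] = (2.5981,1.5000,0.0000)
J_ω[:, 4] = z_4
entry J[1][4] = 1.5000

1.500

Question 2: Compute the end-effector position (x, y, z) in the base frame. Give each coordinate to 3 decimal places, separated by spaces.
-1.732 -1.000 20.000

after link 1: o_1 = (0.0000, 0.0000, 4.0000)
after link 2: o_2 = (1.5000, -2.5981, 8.0000)
after link 3: o_3 = (1.5000, -2.5981, 13.0000)
after link 4: o_4 = (-0.2321, -3.5981, 17.0000)
after link 5: o_5 = (-0.7321, -2.7321, 20.0000)
after link 6: o_6 = (-1.7321, -1.0000, 20.0000)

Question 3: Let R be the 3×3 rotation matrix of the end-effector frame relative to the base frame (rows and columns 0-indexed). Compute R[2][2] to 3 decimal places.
End-effector z-axis (col 2 of R) = (0.0000,0.0000,-1.0000)
R[2][2] = -1.0000

-1.000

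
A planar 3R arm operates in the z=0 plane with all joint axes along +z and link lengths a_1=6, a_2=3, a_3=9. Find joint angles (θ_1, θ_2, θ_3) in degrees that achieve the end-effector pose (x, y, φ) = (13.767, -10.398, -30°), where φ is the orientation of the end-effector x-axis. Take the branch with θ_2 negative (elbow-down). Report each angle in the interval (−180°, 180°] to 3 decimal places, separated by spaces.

-30.003 -44.990 44.993

wrist centre = target − a_3·(cos φ, sin φ) = (5.9728, -5.8980)
cos θ_2 = (70.4604−6²−3²)/(2·6·3) = 0.7072; θ_2 = -44.9897° (elbow-down)
β = atan2(-5.8980,5.9728) = -44.6391°; ψ = atan2(-2.1209,8.1217) = -14.6356°
θ_1 = β − ψ = -30.0035°
θ_3 = φ − θ_1 − θ_2 = 44.9932° (wrapped to (-180°,180°])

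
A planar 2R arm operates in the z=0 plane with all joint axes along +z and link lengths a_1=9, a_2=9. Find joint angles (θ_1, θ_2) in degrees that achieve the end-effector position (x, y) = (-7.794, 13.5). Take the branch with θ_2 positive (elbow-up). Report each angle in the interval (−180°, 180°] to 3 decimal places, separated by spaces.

cos θ_2 = (242.9964−9²−9²)/(2·9·9) = 0.5000; θ_2 = 60.0015° (elbow-up)
β = atan2(13.5000,-7.7940) = 119.9993°; ψ = atan2(7.7943,13.4998) = 30.0007°
θ_1 = β − ψ = 89.9985°

89.999 60.001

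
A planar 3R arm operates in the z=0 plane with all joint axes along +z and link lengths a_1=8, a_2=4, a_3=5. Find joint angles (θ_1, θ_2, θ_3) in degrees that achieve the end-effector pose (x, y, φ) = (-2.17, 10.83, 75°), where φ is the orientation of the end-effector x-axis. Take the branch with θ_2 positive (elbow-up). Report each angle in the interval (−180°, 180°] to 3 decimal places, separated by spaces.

89.998 119.995 -134.994

wrist centre = target − a_3·(cos φ, sin φ) = (-3.4641, 6.0004)
cos θ_2 = (48.0044−8²−4²)/(2·8·4) = -0.4999; θ_2 = 119.9954° (elbow-up)
β = atan2(6.0004,-3.4641) = 119.9984°; ψ = atan2(3.4643,6.0003) = 30.0000°
θ_1 = β − ψ = 89.9984°
θ_3 = φ − θ_1 − θ_2 = -134.9939° (wrapped to (-180°,180°])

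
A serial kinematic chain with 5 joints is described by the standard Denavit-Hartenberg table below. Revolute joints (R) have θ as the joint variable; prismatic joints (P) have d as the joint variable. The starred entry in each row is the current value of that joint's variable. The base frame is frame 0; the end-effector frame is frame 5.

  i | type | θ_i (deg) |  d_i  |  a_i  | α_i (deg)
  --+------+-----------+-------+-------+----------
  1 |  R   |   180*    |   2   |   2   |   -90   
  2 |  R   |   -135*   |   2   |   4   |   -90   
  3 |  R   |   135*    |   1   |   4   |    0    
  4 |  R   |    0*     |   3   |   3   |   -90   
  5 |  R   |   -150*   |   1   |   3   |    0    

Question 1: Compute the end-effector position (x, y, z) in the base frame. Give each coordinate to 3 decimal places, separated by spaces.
after link 1: o_1 = (-2.0000, 0.0000, 2.0000)
after link 2: o_2 = (0.8284, -2.0000, 4.8284)
after link 3: o_3 = (-1.8787, 0.8284, 3.5355)
after link 4: o_4 = (-5.5000, 2.9497, 4.1569)
after link 5: o_5 = (-5.7616, 0.4055, 6.0166)

-5.762 0.406 6.017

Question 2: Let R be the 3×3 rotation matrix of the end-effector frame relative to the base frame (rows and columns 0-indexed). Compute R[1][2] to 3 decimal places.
End-effector z-axis (col 2 of R) = (-0.5000,-0.7071,-0.5000)
R[1][2] = -0.7071

-0.707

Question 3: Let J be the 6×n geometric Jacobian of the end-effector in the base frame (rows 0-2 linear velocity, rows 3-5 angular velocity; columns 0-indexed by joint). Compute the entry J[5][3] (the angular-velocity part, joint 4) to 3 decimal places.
0.707

axis z_3 = (-0.7071,0.0000,0.7071); lever o_n−o_3 = (-3.8829,-0.4229,2.4810)
cross product → J_v[:, 3] = (0.2990,-0.9913,0.2990)
J_ω[:, 3] = z_3
entry J[5][3] = 0.7071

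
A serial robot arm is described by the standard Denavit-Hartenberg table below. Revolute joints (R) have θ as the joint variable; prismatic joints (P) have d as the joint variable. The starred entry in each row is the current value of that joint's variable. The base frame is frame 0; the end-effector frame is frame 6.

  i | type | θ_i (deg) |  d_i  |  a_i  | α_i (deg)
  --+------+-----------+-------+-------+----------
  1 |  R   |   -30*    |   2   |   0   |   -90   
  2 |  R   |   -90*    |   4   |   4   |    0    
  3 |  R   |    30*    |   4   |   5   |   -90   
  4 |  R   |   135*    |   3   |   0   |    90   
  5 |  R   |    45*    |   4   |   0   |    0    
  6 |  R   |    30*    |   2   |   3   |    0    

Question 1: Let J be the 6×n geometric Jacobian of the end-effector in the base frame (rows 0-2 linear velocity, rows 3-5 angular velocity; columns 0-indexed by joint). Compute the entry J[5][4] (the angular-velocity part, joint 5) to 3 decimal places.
axis z_4 = (-0.0474,-0.7891,0.6124); lever o_n−o_4 = (1.3769,-6.3279,1.7499)
cross product → J_v[:, 4] = (2.4941,0.9260,1.3863)
J_ω[:, 4] = z_4
entry J[5][4] = 0.6124

0.612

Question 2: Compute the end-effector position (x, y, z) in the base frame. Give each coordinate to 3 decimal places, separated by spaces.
9.792 -1.949 10.580

after link 1: o_1 = (0.0000, 0.0000, 2.0000)
after link 2: o_2 = (2.0000, 3.4641, 6.0000)
after link 3: o_3 = (6.1651, 5.6782, 10.3301)
after link 4: o_4 = (8.4151, 4.3792, 8.8301)
after link 5: o_5 = (8.2256, 1.2226, 11.2796)
after link 6: o_6 = (9.7919, -1.9487, 10.5800)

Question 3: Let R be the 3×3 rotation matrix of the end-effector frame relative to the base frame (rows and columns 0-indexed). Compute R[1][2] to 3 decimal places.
-0.789

End-effector z-axis (col 2 of R) = (-0.0474,-0.7891,0.6124)
R[1][2] = -0.7891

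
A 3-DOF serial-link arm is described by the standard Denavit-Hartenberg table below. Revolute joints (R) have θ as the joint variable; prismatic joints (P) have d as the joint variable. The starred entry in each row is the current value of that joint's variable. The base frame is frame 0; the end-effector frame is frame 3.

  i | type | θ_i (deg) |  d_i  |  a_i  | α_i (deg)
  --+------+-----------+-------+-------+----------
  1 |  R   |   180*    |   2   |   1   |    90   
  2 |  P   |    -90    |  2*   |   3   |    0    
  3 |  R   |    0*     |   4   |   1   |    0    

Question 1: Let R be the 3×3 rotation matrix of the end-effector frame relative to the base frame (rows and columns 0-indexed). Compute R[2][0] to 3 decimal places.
-1.000

End-effector x-axis (col 0 of R) = (-0.0000,0.0000,-1.0000)
R[2][0] = -1.0000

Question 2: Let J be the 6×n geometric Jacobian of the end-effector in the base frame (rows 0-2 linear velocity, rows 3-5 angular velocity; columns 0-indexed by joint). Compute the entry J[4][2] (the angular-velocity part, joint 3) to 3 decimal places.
axis z_2 = (0.0000,1.0000,0.0000); lever o_n−o_2 = (0.0000,4.0000,-1.0000)
cross product → J_v[:, 2] = (-1.0000,0.0000,0.0000)
J_ω[:, 2] = z_2
entry J[4][2] = 1.0000

1.000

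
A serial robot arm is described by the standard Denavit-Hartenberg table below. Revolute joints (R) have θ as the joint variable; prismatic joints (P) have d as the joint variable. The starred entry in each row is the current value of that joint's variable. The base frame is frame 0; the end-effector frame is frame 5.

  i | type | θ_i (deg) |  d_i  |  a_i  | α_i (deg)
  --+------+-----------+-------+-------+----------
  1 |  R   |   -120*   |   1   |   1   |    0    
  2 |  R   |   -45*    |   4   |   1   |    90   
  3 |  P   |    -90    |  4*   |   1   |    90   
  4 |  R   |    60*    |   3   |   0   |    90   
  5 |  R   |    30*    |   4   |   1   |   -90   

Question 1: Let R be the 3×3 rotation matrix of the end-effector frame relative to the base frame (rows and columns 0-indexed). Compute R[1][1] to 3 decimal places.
End-effector y-axis (col 1 of R) = (-0.1294,0.4830,0.8660)
R[1][1] = 0.4830

0.483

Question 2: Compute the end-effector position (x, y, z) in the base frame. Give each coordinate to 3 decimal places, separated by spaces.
1.203 2.437 0.103

after link 1: o_1 = (-0.5000, -0.8660, 1.0000)
after link 2: o_2 = (-1.4659, -1.1248, 5.0000)
after link 3: o_3 = (-2.5012, 2.7389, 4.0000)
after link 4: o_4 = (0.3966, 3.5153, 4.0000)
after link 5: o_5 = (1.2031, 2.4373, 0.1029)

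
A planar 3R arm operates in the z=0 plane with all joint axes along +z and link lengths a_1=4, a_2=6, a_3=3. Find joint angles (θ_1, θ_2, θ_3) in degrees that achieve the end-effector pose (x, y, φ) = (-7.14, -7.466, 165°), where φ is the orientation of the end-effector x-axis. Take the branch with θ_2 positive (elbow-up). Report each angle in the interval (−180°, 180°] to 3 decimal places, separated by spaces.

wrist centre = target − a_3·(cos φ, sin φ) = (-4.2422, -8.2425)
cos θ_2 = (85.9346−4²−6²)/(2·4·6) = 0.7070; θ_2 = 45.0111° (elbow-up)
β = atan2(-8.2425,-4.2422) = -117.2339°; ψ = atan2(4.2435,8.2418) = 27.2426°
θ_1 = β − ψ = -144.4765°
θ_3 = φ − θ_1 − θ_2 = -95.5346° (wrapped to (-180°,180°])

-144.477 45.011 -95.535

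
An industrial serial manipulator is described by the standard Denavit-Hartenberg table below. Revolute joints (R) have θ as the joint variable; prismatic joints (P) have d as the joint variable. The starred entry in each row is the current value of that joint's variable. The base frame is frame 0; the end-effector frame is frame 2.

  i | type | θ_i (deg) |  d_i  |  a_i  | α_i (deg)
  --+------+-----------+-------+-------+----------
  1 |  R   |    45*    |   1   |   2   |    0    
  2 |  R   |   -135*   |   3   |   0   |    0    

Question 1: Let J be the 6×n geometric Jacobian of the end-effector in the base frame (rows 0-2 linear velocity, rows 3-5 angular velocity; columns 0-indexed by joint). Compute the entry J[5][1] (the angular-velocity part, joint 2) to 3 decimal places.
1.000

axis z_1 = (0.0000,0.0000,1.0000); lever o_n−o_1 = (0.0000,0.0000,3.0000)
cross product → J_v[:, 1] = (0.0000,0.0000,0.0000)
J_ω[:, 1] = z_1
entry J[5][1] = 1.0000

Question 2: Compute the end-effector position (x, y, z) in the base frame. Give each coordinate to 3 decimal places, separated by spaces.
1.414 1.414 4.000

after link 1: o_1 = (1.4142, 1.4142, 1.0000)
after link 2: o_2 = (1.4142, 1.4142, 4.0000)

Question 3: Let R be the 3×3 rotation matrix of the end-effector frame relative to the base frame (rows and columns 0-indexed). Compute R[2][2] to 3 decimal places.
End-effector z-axis (col 2 of R) = (0.0000,0.0000,1.0000)
R[2][2] = 1.0000

1.000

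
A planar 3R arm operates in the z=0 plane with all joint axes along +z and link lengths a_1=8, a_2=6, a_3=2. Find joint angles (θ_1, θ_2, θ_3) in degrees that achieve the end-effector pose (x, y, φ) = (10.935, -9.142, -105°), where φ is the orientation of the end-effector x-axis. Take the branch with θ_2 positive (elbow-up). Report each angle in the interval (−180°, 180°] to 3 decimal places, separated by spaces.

-44.995 29.987 -89.992

wrist centre = target − a_3·(cos φ, sin φ) = (11.4526, -7.2101)
cos θ_2 = (183.1492−8²−6²)/(2·8·6) = 0.8661; θ_2 = 29.9872° (elbow-up)
β = atan2(-7.2101,11.4526) = -32.1930°; ψ = atan2(2.9988,13.1968) = 12.8025°
θ_1 = β − ψ = -44.9954°
θ_3 = φ − θ_1 − θ_2 = -89.9918° (wrapped to (-180°,180°])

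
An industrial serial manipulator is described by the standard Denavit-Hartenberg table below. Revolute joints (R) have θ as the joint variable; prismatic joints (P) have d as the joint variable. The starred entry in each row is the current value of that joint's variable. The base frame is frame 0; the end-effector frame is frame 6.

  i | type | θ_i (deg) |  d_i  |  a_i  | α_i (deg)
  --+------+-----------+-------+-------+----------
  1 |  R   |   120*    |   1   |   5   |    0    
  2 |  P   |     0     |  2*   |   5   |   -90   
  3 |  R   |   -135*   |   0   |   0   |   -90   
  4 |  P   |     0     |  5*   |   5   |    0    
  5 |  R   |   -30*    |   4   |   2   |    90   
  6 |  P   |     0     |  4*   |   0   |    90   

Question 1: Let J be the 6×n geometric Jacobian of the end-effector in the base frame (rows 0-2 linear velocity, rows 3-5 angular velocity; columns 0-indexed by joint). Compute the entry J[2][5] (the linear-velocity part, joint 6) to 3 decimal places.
-0.354

prismatic axis z_5 = (-0.9268,-0.1268,-0.3536)
J_v[:, 5] = z_5; J_ω[:, 5] = (0,0,0)
entry J[2][5] = -0.3536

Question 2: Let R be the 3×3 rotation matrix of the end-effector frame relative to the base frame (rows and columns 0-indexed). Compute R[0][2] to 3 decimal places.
End-effector z-axis (col 2 of R) = (0.3536,-0.6124,-0.7071)
R[0][2] = 0.3536

0.354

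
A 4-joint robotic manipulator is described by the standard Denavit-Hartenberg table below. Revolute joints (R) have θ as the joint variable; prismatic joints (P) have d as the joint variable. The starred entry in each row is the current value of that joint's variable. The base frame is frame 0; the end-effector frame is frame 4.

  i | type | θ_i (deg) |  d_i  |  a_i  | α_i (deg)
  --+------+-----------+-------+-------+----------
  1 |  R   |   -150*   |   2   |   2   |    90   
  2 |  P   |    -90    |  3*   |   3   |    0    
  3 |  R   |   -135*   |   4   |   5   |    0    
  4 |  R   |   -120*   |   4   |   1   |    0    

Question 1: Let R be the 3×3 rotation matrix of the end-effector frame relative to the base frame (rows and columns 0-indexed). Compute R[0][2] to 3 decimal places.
End-effector z-axis (col 2 of R) = (-0.5000,0.8660,0.0000)
R[0][2] = -0.5000

-0.500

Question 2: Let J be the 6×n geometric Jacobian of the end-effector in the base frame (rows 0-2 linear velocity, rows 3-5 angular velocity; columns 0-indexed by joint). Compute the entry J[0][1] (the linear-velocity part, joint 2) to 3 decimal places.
prismatic axis z_1 = (-0.5000,0.8660,0.0000)
J_v[:, 1] = z_1; J_ω[:, 1] = (0,0,0)
entry J[0][1] = -0.5000

-0.500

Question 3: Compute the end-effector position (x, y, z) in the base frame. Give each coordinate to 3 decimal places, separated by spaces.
after link 1: o_1 = (-1.7321, -1.0000, 2.0000)
after link 2: o_2 = (-3.2321, 1.5981, -1.0000)
after link 3: o_3 = (-2.1702, 6.8299, 2.5355)
after link 4: o_4 = (-5.0067, 9.8111, 2.7944)

-5.007 9.811 2.794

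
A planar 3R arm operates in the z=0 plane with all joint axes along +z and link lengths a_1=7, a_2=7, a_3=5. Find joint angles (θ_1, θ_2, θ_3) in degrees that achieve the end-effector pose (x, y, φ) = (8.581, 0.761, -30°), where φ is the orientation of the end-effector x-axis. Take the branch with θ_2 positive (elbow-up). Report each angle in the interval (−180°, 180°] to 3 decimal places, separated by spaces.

wrist centre = target − a_3·(cos φ, sin φ) = (4.2509, 3.2610)
cos θ_2 = (28.7040−7²−7²)/(2·7·7) = -0.7071; θ_2 = 134.9996° (elbow-up)
β = atan2(3.2610,4.2509) = 37.4931°; ψ = atan2(4.9498,2.0503) = 67.4998°
θ_1 = β − ψ = -30.0067°
θ_3 = φ − θ_1 − θ_2 = -134.9929° (wrapped to (-180°,180°])

-30.007 135.000 -134.993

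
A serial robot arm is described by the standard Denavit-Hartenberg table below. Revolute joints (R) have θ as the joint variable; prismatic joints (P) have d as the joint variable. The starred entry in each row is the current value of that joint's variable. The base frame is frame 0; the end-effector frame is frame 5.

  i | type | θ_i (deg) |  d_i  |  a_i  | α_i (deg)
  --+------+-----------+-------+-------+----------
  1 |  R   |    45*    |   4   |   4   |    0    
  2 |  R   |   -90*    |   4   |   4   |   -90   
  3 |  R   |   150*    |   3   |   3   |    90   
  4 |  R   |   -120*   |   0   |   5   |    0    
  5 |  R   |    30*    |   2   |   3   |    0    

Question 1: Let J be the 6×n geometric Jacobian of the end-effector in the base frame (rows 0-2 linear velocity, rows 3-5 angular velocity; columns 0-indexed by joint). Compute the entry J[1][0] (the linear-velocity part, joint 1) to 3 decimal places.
axis z_0 = ẑ; lever o_n−o_0 = (2.9959,-3.4628,6.0179)
cross product → J_v[:, 0] = (3.4628,2.9959,-0.0000)
J_ω[:, 0] = z_0
entry J[1][0] = 2.9959

2.996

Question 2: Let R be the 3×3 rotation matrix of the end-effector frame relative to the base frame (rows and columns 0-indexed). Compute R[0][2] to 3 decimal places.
0.354

End-effector z-axis (col 2 of R) = (0.3536,-0.3536,-0.8660)
R[0][2] = 0.3536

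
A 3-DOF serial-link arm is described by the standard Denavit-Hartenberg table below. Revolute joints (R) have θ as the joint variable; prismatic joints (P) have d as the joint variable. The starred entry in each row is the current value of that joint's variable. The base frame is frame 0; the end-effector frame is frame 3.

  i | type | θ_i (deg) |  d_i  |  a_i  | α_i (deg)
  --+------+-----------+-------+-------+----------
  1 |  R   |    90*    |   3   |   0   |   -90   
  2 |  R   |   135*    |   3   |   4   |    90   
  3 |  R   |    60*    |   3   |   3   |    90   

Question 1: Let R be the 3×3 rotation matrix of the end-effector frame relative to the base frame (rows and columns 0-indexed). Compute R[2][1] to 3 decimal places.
End-effector y-axis (col 1 of R) = (-0.0000,0.7071,-0.7071)
R[2][1] = -0.7071

-0.707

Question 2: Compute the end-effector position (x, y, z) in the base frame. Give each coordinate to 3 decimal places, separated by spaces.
-5.598 -1.768 -3.010

after link 1: o_1 = (0.0000, 0.0000, 3.0000)
after link 2: o_2 = (-3.0000, -2.8284, 0.1716)
after link 3: o_3 = (-5.5981, -1.7678, -3.0104)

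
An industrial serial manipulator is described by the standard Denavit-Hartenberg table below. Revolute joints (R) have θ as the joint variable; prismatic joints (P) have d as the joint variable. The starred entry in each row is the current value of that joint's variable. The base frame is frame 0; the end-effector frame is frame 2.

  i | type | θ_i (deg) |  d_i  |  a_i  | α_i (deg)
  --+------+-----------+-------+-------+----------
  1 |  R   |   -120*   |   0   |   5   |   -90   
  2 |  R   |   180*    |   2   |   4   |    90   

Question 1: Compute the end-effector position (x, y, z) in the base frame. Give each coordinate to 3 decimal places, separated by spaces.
1.232 -1.866 -0.000

after link 1: o_1 = (-2.5000, -4.3301, 0.0000)
after link 2: o_2 = (1.2321, -1.8660, -0.0000)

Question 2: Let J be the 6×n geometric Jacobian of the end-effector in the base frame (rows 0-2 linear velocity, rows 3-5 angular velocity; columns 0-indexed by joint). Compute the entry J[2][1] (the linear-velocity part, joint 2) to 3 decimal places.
4.000

axis z_1 = (0.8660,-0.5000,0.0000); lever o_n−o_1 = (3.7321,2.4641,-0.0000)
cross product → J_v[:, 1] = (0.0000,0.0000,4.0000)
J_ω[:, 1] = z_1
entry J[2][1] = 4.0000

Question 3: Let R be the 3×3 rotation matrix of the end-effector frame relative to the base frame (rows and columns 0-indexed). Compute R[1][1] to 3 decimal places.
-0.500

End-effector y-axis (col 1 of R) = (0.8660,-0.5000,0.0000)
R[1][1] = -0.5000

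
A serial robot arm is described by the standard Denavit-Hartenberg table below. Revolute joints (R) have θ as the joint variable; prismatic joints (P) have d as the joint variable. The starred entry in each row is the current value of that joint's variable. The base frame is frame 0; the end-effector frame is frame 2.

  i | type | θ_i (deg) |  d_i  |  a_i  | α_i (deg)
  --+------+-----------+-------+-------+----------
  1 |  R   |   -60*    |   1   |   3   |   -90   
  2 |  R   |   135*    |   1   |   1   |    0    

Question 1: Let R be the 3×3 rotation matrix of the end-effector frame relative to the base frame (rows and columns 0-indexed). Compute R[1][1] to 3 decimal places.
End-effector y-axis (col 1 of R) = (-0.3536,0.6124,0.7071)
R[1][1] = 0.6124

0.612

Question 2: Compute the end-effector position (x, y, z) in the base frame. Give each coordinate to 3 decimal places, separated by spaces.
after link 1: o_1 = (1.5000, -2.5981, 1.0000)
after link 2: o_2 = (2.0125, -1.4857, 0.2929)

2.012 -1.486 0.293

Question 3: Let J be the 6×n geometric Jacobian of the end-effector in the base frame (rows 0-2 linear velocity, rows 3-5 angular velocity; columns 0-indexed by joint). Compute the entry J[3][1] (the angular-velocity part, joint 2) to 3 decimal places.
0.866

axis z_1 = (0.8660,0.5000,0.0000); lever o_n−o_1 = (0.5125,1.1124,-0.7071)
cross product → J_v[:, 1] = (-0.3536,0.6124,0.7071)
J_ω[:, 1] = z_1
entry J[3][1] = 0.8660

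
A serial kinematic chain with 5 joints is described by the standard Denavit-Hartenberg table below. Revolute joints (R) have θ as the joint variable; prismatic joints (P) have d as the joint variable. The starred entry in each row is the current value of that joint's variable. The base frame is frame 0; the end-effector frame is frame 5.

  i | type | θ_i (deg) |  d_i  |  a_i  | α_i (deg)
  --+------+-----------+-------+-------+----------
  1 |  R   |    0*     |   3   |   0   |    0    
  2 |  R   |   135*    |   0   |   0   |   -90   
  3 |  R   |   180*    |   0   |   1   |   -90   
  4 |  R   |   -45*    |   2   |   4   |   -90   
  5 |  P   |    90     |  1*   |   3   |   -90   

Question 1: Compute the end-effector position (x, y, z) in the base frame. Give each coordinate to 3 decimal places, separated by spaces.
1.707 -4.707 2.000

after link 1: o_1 = (0.0000, 0.0000, 3.0000)
after link 2: o_2 = (0.0000, 0.0000, 3.0000)
after link 3: o_3 = (0.7071, -0.7071, 3.0000)
after link 4: o_4 = (0.7071, -4.7071, 5.0000)
after link 5: o_5 = (1.7071, -4.7071, 2.0000)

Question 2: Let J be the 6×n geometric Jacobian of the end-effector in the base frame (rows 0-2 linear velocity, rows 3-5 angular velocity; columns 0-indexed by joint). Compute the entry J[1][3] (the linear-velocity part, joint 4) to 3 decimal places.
1.000

axis z_3 = (0.0000,-0.0000,1.0000); lever o_n−o_3 = (1.0000,-4.0000,-1.0000)
cross product → J_v[:, 3] = (4.0000,1.0000,-0.0000)
J_ω[:, 3] = z_3
entry J[1][3] = 1.0000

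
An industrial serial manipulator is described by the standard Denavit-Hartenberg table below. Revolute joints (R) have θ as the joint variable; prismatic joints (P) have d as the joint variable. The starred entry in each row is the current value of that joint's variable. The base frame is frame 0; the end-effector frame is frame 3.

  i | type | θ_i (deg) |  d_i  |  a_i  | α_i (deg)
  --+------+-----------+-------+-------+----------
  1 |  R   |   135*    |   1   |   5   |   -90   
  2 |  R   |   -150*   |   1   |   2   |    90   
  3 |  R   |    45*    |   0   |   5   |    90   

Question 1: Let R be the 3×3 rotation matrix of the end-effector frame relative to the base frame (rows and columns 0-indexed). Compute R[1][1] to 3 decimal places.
End-effector y-axis (col 1 of R) = (0.3536,-0.3536,-0.8660)
R[1][1] = -0.3536

-0.354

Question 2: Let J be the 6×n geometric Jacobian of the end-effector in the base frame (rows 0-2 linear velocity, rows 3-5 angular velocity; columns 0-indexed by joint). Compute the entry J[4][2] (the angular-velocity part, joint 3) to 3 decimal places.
axis z_2 = (0.3536,-0.3536,-0.8660); lever o_n−o_2 = (-0.3349,-4.6651,1.7678)
cross product → J_v[:, 2] = (-4.6651,-0.3349,-1.7678)
J_ω[:, 2] = z_2
entry J[4][2] = -0.3536

-0.354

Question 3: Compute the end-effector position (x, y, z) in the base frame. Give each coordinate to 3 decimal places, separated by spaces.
-3.353 -3.061 3.768

after link 1: o_1 = (-3.5355, 3.5355, 1.0000)
after link 2: o_2 = (-3.0179, 1.6037, 2.0000)
after link 3: o_3 = (-3.3528, -3.0614, 3.7678)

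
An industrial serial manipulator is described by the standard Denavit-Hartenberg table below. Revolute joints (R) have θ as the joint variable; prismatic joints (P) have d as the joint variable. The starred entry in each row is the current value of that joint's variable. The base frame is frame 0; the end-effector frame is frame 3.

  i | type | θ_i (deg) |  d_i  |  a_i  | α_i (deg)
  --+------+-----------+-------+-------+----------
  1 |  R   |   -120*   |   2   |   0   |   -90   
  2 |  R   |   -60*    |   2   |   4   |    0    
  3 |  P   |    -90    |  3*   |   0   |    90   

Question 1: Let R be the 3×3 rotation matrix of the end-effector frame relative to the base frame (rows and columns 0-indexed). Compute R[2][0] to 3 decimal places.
End-effector x-axis (col 0 of R) = (0.4330,0.7500,0.5000)
R[2][0] = 0.5000

0.500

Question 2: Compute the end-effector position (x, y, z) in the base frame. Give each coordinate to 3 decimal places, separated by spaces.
after link 1: o_1 = (0.0000, 0.0000, 2.0000)
after link 2: o_2 = (0.7321, -2.7321, 5.4641)
after link 3: o_3 = (3.3301, -4.2321, 5.4641)

3.330 -4.232 5.464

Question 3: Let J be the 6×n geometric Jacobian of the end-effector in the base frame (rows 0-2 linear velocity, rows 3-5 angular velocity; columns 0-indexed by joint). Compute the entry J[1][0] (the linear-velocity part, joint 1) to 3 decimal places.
3.330

axis z_0 = ẑ; lever o_n−o_0 = (3.3301,-4.2321,5.4641)
cross product → J_v[:, 0] = (4.2321,3.3301,-0.0000)
J_ω[:, 0] = z_0
entry J[1][0] = 3.3301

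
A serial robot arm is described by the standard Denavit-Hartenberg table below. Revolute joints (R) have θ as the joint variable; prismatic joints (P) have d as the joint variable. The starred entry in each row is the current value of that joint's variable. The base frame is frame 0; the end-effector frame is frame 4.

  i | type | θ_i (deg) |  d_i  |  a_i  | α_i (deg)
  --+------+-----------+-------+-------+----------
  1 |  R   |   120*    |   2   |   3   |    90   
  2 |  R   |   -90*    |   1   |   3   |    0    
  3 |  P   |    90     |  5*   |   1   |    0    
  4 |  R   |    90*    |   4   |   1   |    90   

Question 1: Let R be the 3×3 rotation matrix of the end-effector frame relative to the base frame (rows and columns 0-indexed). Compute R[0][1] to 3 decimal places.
0.866

End-effector y-axis (col 1 of R) = (0.8660,0.5000,0.0000)
R[0][1] = 0.8660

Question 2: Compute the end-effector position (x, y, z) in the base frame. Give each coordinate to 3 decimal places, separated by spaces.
after link 1: o_1 = (-1.5000, 2.5981, 2.0000)
after link 2: o_2 = (-0.6340, 3.0981, -1.0000)
after link 3: o_3 = (3.1962, 6.4641, -1.0000)
after link 4: o_4 = (6.6603, 8.4641, 0.0000)

6.660 8.464 0.000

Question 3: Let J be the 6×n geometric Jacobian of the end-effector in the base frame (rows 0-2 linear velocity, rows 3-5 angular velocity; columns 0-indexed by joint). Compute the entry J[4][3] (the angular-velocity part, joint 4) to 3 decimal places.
0.500

axis z_3 = (0.8660,0.5000,0.0000); lever o_n−o_3 = (3.4641,2.0000,1.0000)
cross product → J_v[:, 3] = (0.5000,-0.8660,0.0000)
J_ω[:, 3] = z_3
entry J[4][3] = 0.5000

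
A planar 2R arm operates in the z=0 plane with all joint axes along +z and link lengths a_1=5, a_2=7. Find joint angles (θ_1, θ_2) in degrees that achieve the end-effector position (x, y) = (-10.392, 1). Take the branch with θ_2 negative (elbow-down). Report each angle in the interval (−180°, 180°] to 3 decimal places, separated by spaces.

cos θ_2 = (108.9937−5²−7²)/(2·5·7) = 0.4999; θ_2 = -60.0060° (elbow-down)
β = atan2(1.0000,-10.3920) = 174.5035°; ψ = atan2(-6.0625,8.4994) = -35.5000°
θ_1 = β − ψ = 210.0035°

-149.997 -60.006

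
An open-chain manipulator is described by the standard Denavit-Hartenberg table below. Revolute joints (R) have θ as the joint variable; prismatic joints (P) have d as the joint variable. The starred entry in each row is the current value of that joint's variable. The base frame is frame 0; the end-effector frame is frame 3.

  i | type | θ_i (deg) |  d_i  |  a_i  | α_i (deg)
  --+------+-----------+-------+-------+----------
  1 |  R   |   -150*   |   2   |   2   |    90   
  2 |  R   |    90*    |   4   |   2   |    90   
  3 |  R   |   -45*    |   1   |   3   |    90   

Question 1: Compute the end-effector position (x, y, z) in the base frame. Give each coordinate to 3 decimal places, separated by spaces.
-3.537 0.127 6.121

after link 1: o_1 = (-1.7321, -1.0000, 2.0000)
after link 2: o_2 = (-3.7321, 2.4641, 4.0000)
after link 3: o_3 = (-3.5374, 0.1270, 6.1213)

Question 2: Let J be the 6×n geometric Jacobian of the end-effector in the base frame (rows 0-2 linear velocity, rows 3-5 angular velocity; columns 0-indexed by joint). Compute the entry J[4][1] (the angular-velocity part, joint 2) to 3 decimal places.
0.866

axis z_1 = (-0.5000,0.8660,0.0000); lever o_n−o_1 = (-1.8054,1.1270,4.1213)
cross product → J_v[:, 1] = (3.5692,2.0607,1.0000)
J_ω[:, 1] = z_1
entry J[4][1] = 0.8660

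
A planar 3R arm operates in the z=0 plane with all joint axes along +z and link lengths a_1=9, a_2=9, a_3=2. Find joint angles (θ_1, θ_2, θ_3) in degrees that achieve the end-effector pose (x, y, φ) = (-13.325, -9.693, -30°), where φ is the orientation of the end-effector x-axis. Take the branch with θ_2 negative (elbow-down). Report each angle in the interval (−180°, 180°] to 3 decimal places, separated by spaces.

-134.996 -30.009 135.005

wrist centre = target − a_3·(cos φ, sin φ) = (-15.0571, -8.6930)
cos θ_2 = (302.2830−9²−9²)/(2·9·9) = 0.8659; θ_2 = -30.0093° (elbow-down)
β = atan2(-8.6930,-15.0571) = -150.0005°; ψ = atan2(-4.5013,16.7935) = -15.0046°
θ_1 = β − ψ = -134.9959°
θ_3 = φ − θ_1 − θ_2 = 135.0052° (wrapped to (-180°,180°])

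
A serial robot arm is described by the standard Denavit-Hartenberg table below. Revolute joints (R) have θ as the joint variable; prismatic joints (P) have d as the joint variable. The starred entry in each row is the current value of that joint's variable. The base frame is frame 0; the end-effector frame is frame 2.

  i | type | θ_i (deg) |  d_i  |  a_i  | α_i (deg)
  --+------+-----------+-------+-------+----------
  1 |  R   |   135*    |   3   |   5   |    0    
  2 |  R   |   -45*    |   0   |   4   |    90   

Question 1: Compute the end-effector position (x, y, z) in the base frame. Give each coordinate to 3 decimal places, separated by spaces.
-3.536 7.536 3.000

after link 1: o_1 = (-3.5355, 3.5355, 3.0000)
after link 2: o_2 = (-3.5355, 7.5355, 3.0000)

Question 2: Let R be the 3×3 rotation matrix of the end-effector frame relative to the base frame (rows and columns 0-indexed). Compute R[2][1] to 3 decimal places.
1.000

End-effector y-axis (col 1 of R) = (-0.0000,0.0000,1.0000)
R[2][1] = 1.0000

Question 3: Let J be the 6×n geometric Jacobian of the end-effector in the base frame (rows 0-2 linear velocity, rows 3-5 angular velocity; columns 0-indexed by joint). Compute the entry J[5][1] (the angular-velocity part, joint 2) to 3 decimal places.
axis z_1 = (0.0000,0.0000,1.0000); lever o_n−o_1 = (0.0000,4.0000,0.0000)
cross product → J_v[:, 1] = (-4.0000,0.0000,0.0000)
J_ω[:, 1] = z_1
entry J[5][1] = 1.0000

1.000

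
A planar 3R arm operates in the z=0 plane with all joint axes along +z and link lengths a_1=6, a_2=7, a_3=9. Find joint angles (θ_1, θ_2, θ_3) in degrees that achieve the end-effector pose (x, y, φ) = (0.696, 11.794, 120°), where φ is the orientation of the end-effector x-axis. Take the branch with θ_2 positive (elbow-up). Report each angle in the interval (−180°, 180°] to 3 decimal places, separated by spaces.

wrist centre = target − a_3·(cos φ, sin φ) = (5.1960, 3.9998)
cos θ_2 = (42.9966−6²−7²)/(2·6·7) = -0.5000; θ_2 = 120.0027° (elbow-up)
β = atan2(3.9998,5.1960) = 37.5883°; ψ = atan2(6.0620,2.4997) = 67.5908°
θ_1 = β − ψ = -30.0025°
θ_3 = φ − θ_1 − θ_2 = 29.9998° (wrapped to (-180°,180°])

-30.003 120.003 30.000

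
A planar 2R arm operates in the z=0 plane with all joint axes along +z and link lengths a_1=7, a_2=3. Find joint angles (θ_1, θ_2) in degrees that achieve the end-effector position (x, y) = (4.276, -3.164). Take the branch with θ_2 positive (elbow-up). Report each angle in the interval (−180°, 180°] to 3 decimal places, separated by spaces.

cos θ_2 = (28.2951−7²−3²)/(2·7·3) = -0.7073; θ_2 = 135.0124° (elbow-up)
β = atan2(-3.1640,4.2760) = -36.4994°; ψ = atan2(2.1209,4.8782) = 23.4975°
θ_1 = β − ψ = -59.9969°

-59.997 135.012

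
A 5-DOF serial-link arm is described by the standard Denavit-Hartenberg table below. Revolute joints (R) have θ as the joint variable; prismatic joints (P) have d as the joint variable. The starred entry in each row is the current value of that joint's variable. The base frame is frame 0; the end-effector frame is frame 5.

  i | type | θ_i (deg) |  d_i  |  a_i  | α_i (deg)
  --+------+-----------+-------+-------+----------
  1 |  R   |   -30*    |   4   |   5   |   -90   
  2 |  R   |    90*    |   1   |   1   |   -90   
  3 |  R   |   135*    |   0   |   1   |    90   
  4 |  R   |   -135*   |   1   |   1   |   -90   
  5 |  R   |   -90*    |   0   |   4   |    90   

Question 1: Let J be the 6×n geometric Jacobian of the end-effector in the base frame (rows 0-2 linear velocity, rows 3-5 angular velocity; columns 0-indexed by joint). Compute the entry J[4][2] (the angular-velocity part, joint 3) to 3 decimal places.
0.500

axis z_2 = (-0.8660,0.5000,-0.0000); lever o_n−o_2 = (-1.2589,-3.5948,-3.3284)
cross product → J_v[:, 2] = (-1.6642,-2.8825,3.7426)
J_ω[:, 2] = z_2
entry J[4][2] = 0.5000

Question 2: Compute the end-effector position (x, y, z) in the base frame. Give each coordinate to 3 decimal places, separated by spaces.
3.571 -5.229 -0.328

after link 1: o_1 = (4.3301, -2.5000, 4.0000)
after link 2: o_2 = (4.8301, -1.6340, 3.0000)
after link 3: o_3 = (4.4766, -2.2463, 3.7071)
after link 4: o_4 = (4.9854, -2.7793, 2.5000)
after link 5: o_5 = (3.5712, -5.2287, -0.3284)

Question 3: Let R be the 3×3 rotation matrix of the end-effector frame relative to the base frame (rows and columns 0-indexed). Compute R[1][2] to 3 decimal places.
End-effector z-axis (col 2 of R) = (-0.8624,-0.0795,0.5000)
R[1][2] = -0.0795

-0.079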